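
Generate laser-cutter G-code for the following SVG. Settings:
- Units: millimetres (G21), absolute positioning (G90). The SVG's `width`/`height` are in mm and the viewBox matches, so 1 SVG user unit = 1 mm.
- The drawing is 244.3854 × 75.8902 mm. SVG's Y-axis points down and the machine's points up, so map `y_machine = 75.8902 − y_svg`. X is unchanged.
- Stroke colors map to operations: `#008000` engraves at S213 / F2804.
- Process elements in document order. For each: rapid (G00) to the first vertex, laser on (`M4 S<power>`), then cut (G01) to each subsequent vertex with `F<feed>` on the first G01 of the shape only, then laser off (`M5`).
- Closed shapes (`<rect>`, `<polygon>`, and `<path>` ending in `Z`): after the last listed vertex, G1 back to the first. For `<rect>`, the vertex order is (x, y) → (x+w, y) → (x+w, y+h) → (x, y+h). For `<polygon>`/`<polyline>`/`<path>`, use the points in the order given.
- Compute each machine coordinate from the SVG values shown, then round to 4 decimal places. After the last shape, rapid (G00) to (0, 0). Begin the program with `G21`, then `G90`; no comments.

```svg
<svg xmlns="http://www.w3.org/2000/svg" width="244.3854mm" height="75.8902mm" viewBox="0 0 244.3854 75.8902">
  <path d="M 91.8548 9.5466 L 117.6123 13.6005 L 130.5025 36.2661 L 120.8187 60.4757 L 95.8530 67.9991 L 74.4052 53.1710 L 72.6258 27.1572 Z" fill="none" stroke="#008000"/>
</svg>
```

viewBox `0 0 244.3854 75.8902` with mm width/height → 1 unit = 1 mm. Flip: y_m = 75.8902 − y_svg.

**Shape 1** — `<path>` regular polygon, stroke `#008000` → engrave (S213, F2804). Machine vertices: (91.8548,66.3436) → (117.6123,62.2897) → (130.5025,39.6241) → (120.8187,15.4145) → (95.8530,7.8911) → (74.4052,22.7192) → (72.6258,48.7330) → (91.8548,66.3436). Closed: final G1 returns to the first vertex.

G21
G90
G00 X91.8548 Y66.3436
M4 S213
G01 X117.6123 Y62.2897 F2804
G01 X130.5025 Y39.6241
G01 X120.8187 Y15.4145
G01 X95.8530 Y7.8911
G01 X74.4052 Y22.7192
G01 X72.6258 Y48.7330
G01 X91.8548 Y66.3436
M5
G00 X0.0000 Y0.0000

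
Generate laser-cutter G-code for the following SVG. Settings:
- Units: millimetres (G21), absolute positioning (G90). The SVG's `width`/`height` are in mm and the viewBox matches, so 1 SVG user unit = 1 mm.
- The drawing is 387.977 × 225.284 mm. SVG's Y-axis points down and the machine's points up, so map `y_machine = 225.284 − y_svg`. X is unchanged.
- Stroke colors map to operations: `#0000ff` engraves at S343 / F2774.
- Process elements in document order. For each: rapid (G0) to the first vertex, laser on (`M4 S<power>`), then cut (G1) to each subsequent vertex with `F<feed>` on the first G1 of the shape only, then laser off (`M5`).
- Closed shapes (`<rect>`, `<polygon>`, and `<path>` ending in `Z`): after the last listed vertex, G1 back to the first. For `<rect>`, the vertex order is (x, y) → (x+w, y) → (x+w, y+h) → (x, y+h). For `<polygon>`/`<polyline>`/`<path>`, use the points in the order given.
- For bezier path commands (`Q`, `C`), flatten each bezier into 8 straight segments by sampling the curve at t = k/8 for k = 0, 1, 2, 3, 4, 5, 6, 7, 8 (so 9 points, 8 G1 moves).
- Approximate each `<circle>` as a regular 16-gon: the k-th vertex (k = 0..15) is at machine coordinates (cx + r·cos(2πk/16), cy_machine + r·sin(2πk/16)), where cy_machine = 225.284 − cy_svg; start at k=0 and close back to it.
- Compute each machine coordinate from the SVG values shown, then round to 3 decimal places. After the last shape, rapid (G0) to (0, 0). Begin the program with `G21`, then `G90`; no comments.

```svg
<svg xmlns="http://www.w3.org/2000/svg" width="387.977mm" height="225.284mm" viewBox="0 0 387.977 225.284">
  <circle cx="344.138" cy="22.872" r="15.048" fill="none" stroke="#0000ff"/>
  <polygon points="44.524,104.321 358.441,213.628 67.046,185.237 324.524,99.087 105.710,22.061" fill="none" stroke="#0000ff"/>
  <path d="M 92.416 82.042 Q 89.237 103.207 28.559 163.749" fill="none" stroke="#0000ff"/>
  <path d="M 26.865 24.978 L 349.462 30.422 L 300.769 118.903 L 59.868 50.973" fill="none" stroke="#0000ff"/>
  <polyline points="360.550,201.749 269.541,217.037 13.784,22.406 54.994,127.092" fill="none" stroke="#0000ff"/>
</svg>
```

1 u = 1 mm; y_m = 225.284 − y.

[1] `<circle>` circle, #0000ff→engrave S343 F2774: (359.186,202.412) → (358.041,208.171) → (354.779,213.053) → (349.897,216.315) → (344.138,217.460) → (338.379,216.315) → (333.497,213.053) → (330.235,208.171) → (329.090,202.412) → (330.235,196.653) → (333.497,191.771) → (338.379,188.509) → (344.138,187.364) → (349.897,188.509) → (354.779,191.771) → (358.041,196.653) → (359.186,202.412) (closed)

[2] `<polygon>` closed polygon, #0000ff→engrave S343 F2774: (44.524,120.963) → (358.441,11.656) → (67.046,40.047) → (324.524,126.197) → (105.710,203.223) → (44.524,120.963) (closed)

[3] `<path>` quadratic bezier, #0000ff→engrave S343 F2774: (92.416,143.242) → (90.723,137.335) → (87.233,130.198) → (81.946,121.831) → (74.862,112.233) → (65.982,101.404) → (55.304,89.345) → (42.830,76.055) → (28.559,61.535)

[4] `<path>` open polyline, #0000ff→engrave S343 F2774: (26.865,200.306) → (349.462,194.862) → (300.769,106.381) → (59.868,174.311)

[5] `<polyline>` open polyline, #0000ff→engrave S343 F2774: (360.550,23.535) → (269.541,8.247) → (13.784,202.878) → (54.994,98.192)

G21
G90
G0 X359.186 Y202.412
M4 S343
G1 X358.041 Y208.171 F2774
G1 X354.779 Y213.053
G1 X349.897 Y216.315
G1 X344.138 Y217.460
G1 X338.379 Y216.315
G1 X333.497 Y213.053
G1 X330.235 Y208.171
G1 X329.090 Y202.412
G1 X330.235 Y196.653
G1 X333.497 Y191.771
G1 X338.379 Y188.509
G1 X344.138 Y187.364
G1 X349.897 Y188.509
G1 X354.779 Y191.771
G1 X358.041 Y196.653
G1 X359.186 Y202.412
M5
G0 X44.524 Y120.963
M4 S343
G1 X358.441 Y11.656 F2774
G1 X67.046 Y40.047
G1 X324.524 Y126.197
G1 X105.710 Y203.223
G1 X44.524 Y120.963
M5
G0 X92.416 Y143.242
M4 S343
G1 X90.723 Y137.335 F2774
G1 X87.233 Y130.198
G1 X81.946 Y121.831
G1 X74.862 Y112.233
G1 X65.982 Y101.404
G1 X55.304 Y89.345
G1 X42.830 Y76.055
G1 X28.559 Y61.535
M5
G0 X26.865 Y200.306
M4 S343
G1 X349.462 Y194.862 F2774
G1 X300.769 Y106.381
G1 X59.868 Y174.311
M5
G0 X360.550 Y23.535
M4 S343
G1 X269.541 Y8.247 F2774
G1 X13.784 Y202.878
G1 X54.994 Y98.192
M5
G0 X0.000 Y0.000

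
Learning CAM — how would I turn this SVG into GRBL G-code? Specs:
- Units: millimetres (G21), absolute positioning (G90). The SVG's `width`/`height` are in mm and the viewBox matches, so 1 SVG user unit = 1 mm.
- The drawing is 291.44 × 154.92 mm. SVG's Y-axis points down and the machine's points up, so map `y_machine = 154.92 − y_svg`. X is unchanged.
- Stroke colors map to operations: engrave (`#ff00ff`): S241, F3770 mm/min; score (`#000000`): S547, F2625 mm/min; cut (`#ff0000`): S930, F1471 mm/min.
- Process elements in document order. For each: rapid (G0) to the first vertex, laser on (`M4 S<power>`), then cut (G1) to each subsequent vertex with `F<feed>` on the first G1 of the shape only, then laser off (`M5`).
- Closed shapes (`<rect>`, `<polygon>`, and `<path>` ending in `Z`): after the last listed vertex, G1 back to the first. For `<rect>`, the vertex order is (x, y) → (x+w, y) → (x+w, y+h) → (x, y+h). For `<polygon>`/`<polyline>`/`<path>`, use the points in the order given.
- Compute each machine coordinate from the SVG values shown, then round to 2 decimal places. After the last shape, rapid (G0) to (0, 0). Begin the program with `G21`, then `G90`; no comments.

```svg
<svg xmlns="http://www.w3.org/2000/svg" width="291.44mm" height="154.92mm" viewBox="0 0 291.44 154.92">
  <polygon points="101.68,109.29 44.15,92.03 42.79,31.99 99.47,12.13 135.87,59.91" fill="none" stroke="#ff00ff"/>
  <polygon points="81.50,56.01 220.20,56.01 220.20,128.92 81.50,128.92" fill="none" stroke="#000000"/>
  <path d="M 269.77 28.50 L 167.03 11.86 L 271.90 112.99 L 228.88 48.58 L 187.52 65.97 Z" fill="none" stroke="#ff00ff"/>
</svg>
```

1 u = 1 mm; y_m = 154.92 − y.

[1] `<polygon>` regular polygon, #ff00ff→engrave S241 F3770: (101.68,45.63) → (44.15,62.89) → (42.79,122.93) → (99.47,142.79) → (135.87,95.01) → (101.68,45.63) (closed)

[2] `<polygon>` rectangle, #000000→score S547 F2625: (81.50,98.91) → (220.20,98.91) → (220.20,26.00) → (81.50,26.00) → (81.50,98.91) (closed)

[3] `<path>` closed polygon, #ff00ff→engrave S241 F3770: (269.77,126.42) → (167.03,143.06) → (271.90,41.93) → (228.88,106.34) → (187.52,88.95) → (269.77,126.42) (closed)

G21
G90
G0 X101.68 Y45.63
M4 S241
G1 X44.15 Y62.89 F3770
G1 X42.79 Y122.93
G1 X99.47 Y142.79
G1 X135.87 Y95.01
G1 X101.68 Y45.63
M5
G0 X81.50 Y98.91
M4 S547
G1 X220.20 Y98.91 F2625
G1 X220.20 Y26.00
G1 X81.50 Y26.00
G1 X81.50 Y98.91
M5
G0 X269.77 Y126.42
M4 S241
G1 X167.03 Y143.06 F3770
G1 X271.90 Y41.93
G1 X228.88 Y106.34
G1 X187.52 Y88.95
G1 X269.77 Y126.42
M5
G0 X0.00 Y0.00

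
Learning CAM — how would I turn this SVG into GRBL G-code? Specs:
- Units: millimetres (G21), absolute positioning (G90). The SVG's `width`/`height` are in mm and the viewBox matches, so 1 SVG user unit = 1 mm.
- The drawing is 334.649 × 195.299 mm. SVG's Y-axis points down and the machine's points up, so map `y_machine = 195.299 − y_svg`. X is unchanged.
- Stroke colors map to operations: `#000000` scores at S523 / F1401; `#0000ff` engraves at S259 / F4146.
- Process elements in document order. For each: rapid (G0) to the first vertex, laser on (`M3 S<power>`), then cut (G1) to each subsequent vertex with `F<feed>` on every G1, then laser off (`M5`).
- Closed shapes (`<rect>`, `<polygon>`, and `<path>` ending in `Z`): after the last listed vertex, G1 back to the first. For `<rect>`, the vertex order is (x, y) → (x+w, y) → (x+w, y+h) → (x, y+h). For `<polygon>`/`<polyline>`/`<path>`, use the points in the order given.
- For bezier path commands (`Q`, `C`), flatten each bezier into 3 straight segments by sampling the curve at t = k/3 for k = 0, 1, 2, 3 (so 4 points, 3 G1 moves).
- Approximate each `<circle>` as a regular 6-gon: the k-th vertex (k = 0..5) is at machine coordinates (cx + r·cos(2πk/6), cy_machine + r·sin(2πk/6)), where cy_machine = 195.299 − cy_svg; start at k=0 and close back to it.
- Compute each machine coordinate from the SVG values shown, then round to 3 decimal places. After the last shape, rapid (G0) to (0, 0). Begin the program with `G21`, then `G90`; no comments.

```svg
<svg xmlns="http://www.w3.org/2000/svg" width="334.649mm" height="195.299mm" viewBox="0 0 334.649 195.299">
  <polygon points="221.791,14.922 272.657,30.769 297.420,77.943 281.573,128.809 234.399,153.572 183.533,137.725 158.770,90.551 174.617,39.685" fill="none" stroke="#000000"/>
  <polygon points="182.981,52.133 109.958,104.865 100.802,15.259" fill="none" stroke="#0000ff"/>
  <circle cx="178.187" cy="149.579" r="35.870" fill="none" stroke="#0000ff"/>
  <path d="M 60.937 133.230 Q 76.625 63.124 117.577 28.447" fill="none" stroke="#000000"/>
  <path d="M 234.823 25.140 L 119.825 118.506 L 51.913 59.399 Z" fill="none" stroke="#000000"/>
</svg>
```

1 u = 1 mm; y_m = 195.299 − y.

[1] `<polygon>` regular polygon, #000000→score S523 F1401: (221.791,180.377) → (272.657,164.530) → (297.420,117.356) → (281.573,66.490) → (234.399,41.727) → (183.533,57.574) → (158.770,104.748) → (174.617,155.614) → (221.791,180.377) (closed)

[2] `<polygon>` regular polygon, #0000ff→engrave S259 F4146: (182.981,143.166) → (109.958,90.434) → (100.802,180.040) → (182.981,143.166) (closed)

[3] `<circle>` circle, #0000ff→engrave S259 F4146: (214.057,45.720) → (196.122,76.784) → (160.252,76.784) → (142.317,45.720) → (160.252,14.656) → (196.122,14.656) → (214.057,45.720) (closed)

[4] `<path>` quadratic bezier, #000000→score S523 F1401: (60.937,62.069) → (74.203,104.870) → (93.083,139.797) → (117.577,166.852)

[5] `<path>` closed polygon, #000000→score S523 F1401: (234.823,170.159) → (119.825,76.793) → (51.913,135.900) → (234.823,170.159) (closed)

G21
G90
G0 X221.791 Y180.377
M3 S523
G1 X272.657 Y164.530 F1401
G1 X297.420 Y117.356 F1401
G1 X281.573 Y66.490 F1401
G1 X234.399 Y41.727 F1401
G1 X183.533 Y57.574 F1401
G1 X158.770 Y104.748 F1401
G1 X174.617 Y155.614 F1401
G1 X221.791 Y180.377 F1401
M5
G0 X182.981 Y143.166
M3 S259
G1 X109.958 Y90.434 F4146
G1 X100.802 Y180.040 F4146
G1 X182.981 Y143.166 F4146
M5
G0 X214.057 Y45.720
M3 S259
G1 X196.122 Y76.784 F4146
G1 X160.252 Y76.784 F4146
G1 X142.317 Y45.720 F4146
G1 X160.252 Y14.656 F4146
G1 X196.122 Y14.656 F4146
G1 X214.057 Y45.720 F4146
M5
G0 X60.937 Y62.069
M3 S523
G1 X74.203 Y104.870 F1401
G1 X93.083 Y139.797 F1401
G1 X117.577 Y166.852 F1401
M5
G0 X234.823 Y170.159
M3 S523
G1 X119.825 Y76.793 F1401
G1 X51.913 Y135.900 F1401
G1 X234.823 Y170.159 F1401
M5
G0 X0.000 Y0.000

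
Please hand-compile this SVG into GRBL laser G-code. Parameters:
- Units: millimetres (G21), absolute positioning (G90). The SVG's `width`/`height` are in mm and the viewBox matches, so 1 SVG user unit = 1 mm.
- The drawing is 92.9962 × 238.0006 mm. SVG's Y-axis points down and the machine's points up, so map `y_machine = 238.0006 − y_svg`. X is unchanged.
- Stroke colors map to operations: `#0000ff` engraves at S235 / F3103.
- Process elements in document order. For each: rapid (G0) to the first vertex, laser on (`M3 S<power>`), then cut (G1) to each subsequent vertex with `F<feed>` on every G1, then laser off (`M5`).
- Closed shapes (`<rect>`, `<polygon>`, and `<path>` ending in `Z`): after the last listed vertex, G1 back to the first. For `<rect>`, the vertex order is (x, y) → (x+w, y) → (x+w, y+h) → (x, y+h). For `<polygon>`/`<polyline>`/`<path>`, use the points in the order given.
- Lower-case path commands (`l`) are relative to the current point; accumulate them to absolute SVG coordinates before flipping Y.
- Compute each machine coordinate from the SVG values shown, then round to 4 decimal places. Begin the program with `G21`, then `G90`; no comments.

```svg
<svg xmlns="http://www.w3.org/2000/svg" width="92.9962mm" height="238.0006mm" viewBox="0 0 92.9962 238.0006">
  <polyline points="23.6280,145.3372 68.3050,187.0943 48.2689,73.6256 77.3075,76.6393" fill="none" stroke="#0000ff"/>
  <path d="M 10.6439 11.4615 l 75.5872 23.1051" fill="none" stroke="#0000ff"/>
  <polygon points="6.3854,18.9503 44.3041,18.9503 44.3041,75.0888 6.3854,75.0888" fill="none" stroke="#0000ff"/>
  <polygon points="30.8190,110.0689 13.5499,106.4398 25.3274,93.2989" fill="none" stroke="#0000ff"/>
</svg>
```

1 u = 1 mm; y_m = 238.0006 − y.

[1] `<polyline>` open polyline, #0000ff→engrave S235 F3103: (23.6280,92.6634) → (68.3050,50.9063) → (48.2689,164.3750) → (77.3075,161.3613)

[2] `<path>` line segment, #0000ff→engrave S235 F3103: (10.6439,226.5391) → (86.2311,203.4340)

[3] `<polygon>` rectangle, #0000ff→engrave S235 F3103: (6.3854,219.0503) → (44.3041,219.0503) → (44.3041,162.9118) → (6.3854,162.9118) → (6.3854,219.0503) (closed)

[4] `<polygon>` regular polygon, #0000ff→engrave S235 F3103: (30.8190,127.9317) → (13.5499,131.5608) → (25.3274,144.7017) → (30.8190,127.9317) (closed)

G21
G90
G0 X23.6280 Y92.6634
M3 S235
G1 X68.3050 Y50.9063 F3103
G1 X48.2689 Y164.3750 F3103
G1 X77.3075 Y161.3613 F3103
M5
G0 X10.6439 Y226.5391
M3 S235
G1 X86.2311 Y203.4340 F3103
M5
G0 X6.3854 Y219.0503
M3 S235
G1 X44.3041 Y219.0503 F3103
G1 X44.3041 Y162.9118 F3103
G1 X6.3854 Y162.9118 F3103
G1 X6.3854 Y219.0503 F3103
M5
G0 X30.8190 Y127.9317
M3 S235
G1 X13.5499 Y131.5608 F3103
G1 X25.3274 Y144.7017 F3103
G1 X30.8190 Y127.9317 F3103
M5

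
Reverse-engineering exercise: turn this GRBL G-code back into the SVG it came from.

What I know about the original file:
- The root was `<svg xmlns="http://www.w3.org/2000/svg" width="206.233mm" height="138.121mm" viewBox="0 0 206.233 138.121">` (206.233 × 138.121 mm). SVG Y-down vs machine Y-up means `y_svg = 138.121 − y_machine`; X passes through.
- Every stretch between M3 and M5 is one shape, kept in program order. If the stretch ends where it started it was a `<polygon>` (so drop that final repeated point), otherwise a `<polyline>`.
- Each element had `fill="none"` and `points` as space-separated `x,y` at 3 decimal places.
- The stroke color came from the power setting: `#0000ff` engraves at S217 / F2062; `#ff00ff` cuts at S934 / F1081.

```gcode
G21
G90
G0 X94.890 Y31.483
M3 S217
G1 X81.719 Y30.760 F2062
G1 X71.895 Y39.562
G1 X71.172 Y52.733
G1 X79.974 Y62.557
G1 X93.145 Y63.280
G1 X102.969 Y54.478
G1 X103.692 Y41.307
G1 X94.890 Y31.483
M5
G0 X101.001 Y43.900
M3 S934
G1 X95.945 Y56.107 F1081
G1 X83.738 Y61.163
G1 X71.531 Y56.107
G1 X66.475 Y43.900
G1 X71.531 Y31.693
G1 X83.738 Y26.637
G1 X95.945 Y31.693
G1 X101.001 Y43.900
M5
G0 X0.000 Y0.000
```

y_svg = 138.121 − y_m.

[1] S217→`#0000ff` (engrave); closed run; points: 94.890,106.638 81.719,107.361 71.895,98.559 71.172,85.388 79.974,75.564 93.145,74.841 102.969,83.643 103.692,96.814

[2] S934→`#ff00ff` (cut); closed run; points: 101.001,94.221 95.945,82.014 83.738,76.958 71.531,82.014 66.475,94.221 71.531,106.428 83.738,111.484 95.945,106.428

<svg xmlns="http://www.w3.org/2000/svg" width="206.233mm" height="138.121mm" viewBox="0 0 206.233 138.121">
  <polygon points="94.890,106.638 81.719,107.361 71.895,98.559 71.172,85.388 79.974,75.564 93.145,74.841 102.969,83.643 103.692,96.814" fill="none" stroke="#0000ff"/>
  <polygon points="101.001,94.221 95.945,82.014 83.738,76.958 71.531,82.014 66.475,94.221 71.531,106.428 83.738,111.484 95.945,106.428" fill="none" stroke="#ff00ff"/>
</svg>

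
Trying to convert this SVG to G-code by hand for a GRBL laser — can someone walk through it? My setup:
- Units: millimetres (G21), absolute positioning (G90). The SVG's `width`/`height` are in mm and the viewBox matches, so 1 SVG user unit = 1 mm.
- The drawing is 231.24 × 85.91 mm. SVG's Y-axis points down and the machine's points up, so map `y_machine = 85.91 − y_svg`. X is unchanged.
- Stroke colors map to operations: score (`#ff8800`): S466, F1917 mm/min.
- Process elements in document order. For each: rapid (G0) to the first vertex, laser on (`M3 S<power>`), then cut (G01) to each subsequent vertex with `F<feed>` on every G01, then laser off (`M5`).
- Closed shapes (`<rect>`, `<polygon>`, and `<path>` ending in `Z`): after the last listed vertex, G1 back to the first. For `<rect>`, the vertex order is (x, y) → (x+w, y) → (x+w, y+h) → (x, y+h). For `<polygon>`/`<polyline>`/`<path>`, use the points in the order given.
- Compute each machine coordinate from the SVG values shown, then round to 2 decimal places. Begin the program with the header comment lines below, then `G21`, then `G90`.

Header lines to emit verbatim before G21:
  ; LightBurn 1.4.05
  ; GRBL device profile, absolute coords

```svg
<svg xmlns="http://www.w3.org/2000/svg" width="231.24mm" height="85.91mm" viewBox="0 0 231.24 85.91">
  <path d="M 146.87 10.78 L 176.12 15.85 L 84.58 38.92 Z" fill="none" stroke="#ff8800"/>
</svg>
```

; LightBurn 1.4.05
; GRBL device profile, absolute coords
G21
G90
G0 X146.87 Y75.13
M3 S466
G01 X176.12 Y70.06 F1917
G01 X84.58 Y46.99 F1917
G01 X146.87 Y75.13 F1917
M5

1 u = 1 mm; y_m = 85.91 − y.

[1] `<path>` closed polygon, #ff8800→score S466 F1917: (146.87,75.13) → (176.12,70.06) → (84.58,46.99) → (146.87,75.13) (closed)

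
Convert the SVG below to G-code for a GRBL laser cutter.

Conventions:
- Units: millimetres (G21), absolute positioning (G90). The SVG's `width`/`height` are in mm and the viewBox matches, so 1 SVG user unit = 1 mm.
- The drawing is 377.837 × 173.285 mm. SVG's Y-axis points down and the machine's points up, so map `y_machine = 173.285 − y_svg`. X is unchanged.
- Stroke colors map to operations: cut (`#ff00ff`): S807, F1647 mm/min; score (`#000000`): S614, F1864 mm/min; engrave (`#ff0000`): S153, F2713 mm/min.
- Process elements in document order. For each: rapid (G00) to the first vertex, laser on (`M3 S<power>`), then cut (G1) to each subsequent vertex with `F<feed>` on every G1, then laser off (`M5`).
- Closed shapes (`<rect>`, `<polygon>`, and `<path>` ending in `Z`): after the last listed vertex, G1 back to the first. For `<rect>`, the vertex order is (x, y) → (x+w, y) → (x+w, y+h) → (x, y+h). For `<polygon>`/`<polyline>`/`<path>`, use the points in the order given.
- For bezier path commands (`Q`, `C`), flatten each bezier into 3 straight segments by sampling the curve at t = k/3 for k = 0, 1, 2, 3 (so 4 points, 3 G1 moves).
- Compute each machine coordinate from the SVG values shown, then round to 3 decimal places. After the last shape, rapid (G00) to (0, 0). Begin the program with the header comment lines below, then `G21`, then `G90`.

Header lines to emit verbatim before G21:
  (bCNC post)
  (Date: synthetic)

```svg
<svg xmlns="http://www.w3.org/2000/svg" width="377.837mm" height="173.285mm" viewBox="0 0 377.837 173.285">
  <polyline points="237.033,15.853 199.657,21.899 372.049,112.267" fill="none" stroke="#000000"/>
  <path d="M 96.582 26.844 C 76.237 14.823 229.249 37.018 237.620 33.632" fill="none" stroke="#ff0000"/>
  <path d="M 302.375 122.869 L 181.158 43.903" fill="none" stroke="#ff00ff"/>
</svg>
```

(bCNC post)
(Date: synthetic)
G21
G90
G00 X237.033 Y157.432
M3 S614
G1 X199.657 Y151.386 F1864
G1 X372.049 Y61.018 F1864
M5
G00 X96.582 Y146.441
M3 S153
G1 X122.245 Y149.271 F2713
G1 X192.813 Y142.579 F2713
G1 X237.620 Y139.653 F2713
M5
G00 X302.375 Y50.416
M3 S807
G1 X181.158 Y129.382 F1647
M5
G00 X0.000 Y0.000

Since the viewBox matches the mm dimensions, user units are millimetres directly. The only transform is the Y-flip y_m = 173.285 − y_svg.

Shape 1 is a open polyline drawn with `<polyline>`. Its stroke #000000 means score at S614, F1864. After flipping Y the toolpath is (237.033,157.432) → (199.657,151.386) → (372.049,61.018).

Shape 2 is a cubic bezier drawn with `<path>`. Its stroke #ff0000 means engrave at S153, F2713. After flipping Y the toolpath is (96.582,146.441) → (122.245,149.271) → (192.813,142.579) → (237.620,139.653).

Shape 3 is a line segment drawn with `<path>`. Its stroke #ff00ff means cut at S807, F1647. After flipping Y the toolpath is (302.375,50.416) → (181.158,129.382).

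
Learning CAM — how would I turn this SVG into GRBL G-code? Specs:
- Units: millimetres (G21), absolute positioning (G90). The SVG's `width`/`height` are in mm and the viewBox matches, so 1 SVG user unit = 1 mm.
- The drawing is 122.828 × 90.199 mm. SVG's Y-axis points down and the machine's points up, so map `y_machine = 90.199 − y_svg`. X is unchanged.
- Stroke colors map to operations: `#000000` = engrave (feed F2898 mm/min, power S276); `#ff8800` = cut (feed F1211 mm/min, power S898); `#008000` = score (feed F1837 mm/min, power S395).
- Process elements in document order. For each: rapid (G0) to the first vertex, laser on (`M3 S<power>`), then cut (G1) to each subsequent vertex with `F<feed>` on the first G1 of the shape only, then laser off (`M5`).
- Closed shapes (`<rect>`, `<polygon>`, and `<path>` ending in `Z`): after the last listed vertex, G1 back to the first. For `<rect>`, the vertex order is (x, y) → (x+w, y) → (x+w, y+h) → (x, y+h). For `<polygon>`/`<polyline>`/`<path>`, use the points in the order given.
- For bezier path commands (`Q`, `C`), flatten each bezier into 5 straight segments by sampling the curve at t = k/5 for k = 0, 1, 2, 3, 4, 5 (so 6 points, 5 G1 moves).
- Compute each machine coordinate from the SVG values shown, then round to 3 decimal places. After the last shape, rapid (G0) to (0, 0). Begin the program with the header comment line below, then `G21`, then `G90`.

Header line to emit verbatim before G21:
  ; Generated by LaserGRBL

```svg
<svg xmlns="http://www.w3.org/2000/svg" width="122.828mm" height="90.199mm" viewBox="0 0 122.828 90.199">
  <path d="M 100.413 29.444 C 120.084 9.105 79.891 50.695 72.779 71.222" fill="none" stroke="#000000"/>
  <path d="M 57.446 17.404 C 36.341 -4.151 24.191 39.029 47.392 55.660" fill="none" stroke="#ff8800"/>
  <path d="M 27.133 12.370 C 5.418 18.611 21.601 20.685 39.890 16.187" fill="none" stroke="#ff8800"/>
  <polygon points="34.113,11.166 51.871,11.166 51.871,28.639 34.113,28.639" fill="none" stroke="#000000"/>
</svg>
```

viewBox `0 0 122.828 90.199` with mm width/height → 1 unit = 1 mm. Flip: y_m = 90.199 − y_svg.

**Shape 1** — `<path>` cubic bezier, stroke `#000000` → engrave (S276, F2898). Control points (SVG): P0=(100.413,29.444), P1=(120.084,9.105), P2=(79.891,50.695), P3=(72.779,71.222); sampled at t=k/5. Machine vertices: (100.413,60.755) → (105.775,66.191) → (101.232,60.747) → (91.244,48.408) → (80.272,33.157) → (72.779,18.977). Open path.

**Shape 2** — `<path>` cubic bezier, stroke `#ff8800` → cut (S898, F1211). Control points (SVG): P0=(57.446,17.404), P1=(36.341,-4.151), P2=(24.191,39.029), P3=(47.392,55.660); sampled at t=k/5. Machine vertices: (57.446,72.795) → (46.069,78.690) → (38.108,73.430) → (34.830,61.398) → (37.502,46.973) → (47.392,34.539). Open path.

**Shape 3** — `<path>` cubic bezier, stroke `#ff8800` → cut (S898, F1211). Control points (SVG): P0=(27.133,12.370), P1=(5.418,18.611), P2=(21.601,20.685), P3=(39.890,16.187); sampled at t=k/5. Machine vertices: (27.133,77.829) → (18.365,74.604) → (16.975,72.494) → (21.245,71.615) → (29.456,72.083) → (39.890,74.012). Open path.

**Shape 4** — `<polygon>` rectangle, stroke `#000000` → engrave (S276, F2898). Machine vertices: (34.113,79.033) → (51.871,79.033) → (51.871,61.560) → (34.113,61.560) → (34.113,79.033). Closed: final G1 returns to the first vertex.

; Generated by LaserGRBL
G21
G90
G0 X100.413 Y60.755
M3 S276
G1 X105.775 Y66.191 F2898
G1 X101.232 Y60.747
G1 X91.244 Y48.408
G1 X80.272 Y33.157
G1 X72.779 Y18.977
M5
G0 X57.446 Y72.795
M3 S898
G1 X46.069 Y78.690 F1211
G1 X38.108 Y73.430
G1 X34.830 Y61.398
G1 X37.502 Y46.973
G1 X47.392 Y34.539
M5
G0 X27.133 Y77.829
M3 S898
G1 X18.365 Y74.604 F1211
G1 X16.975 Y72.494
G1 X21.245 Y71.615
G1 X29.456 Y72.083
G1 X39.890 Y74.012
M5
G0 X34.113 Y79.033
M3 S276
G1 X51.871 Y79.033 F2898
G1 X51.871 Y61.560
G1 X34.113 Y61.560
G1 X34.113 Y79.033
M5
G0 X0.000 Y0.000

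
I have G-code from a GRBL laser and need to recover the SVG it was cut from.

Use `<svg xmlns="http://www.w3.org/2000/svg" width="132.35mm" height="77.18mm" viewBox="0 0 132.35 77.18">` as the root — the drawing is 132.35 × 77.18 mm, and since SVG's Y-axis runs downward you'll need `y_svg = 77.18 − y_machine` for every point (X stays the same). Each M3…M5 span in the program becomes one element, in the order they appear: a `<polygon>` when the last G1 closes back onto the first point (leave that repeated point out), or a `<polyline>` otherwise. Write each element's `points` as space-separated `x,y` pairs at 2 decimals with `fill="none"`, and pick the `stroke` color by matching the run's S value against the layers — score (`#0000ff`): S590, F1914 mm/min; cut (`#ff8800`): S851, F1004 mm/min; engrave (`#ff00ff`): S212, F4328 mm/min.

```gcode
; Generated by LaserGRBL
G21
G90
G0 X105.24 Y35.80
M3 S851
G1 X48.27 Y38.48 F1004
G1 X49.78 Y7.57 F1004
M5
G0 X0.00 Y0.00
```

y_svg = 77.18 − y_m. Every run uses S851, so all elements get stroke `#ff8800` (cut).

[1] open run; points: 105.24,41.38 48.27,38.70 49.78,69.61

<svg xmlns="http://www.w3.org/2000/svg" width="132.35mm" height="77.18mm" viewBox="0 0 132.35 77.18">
  <polyline points="105.24,41.38 48.27,38.70 49.78,69.61" fill="none" stroke="#ff8800"/>
</svg>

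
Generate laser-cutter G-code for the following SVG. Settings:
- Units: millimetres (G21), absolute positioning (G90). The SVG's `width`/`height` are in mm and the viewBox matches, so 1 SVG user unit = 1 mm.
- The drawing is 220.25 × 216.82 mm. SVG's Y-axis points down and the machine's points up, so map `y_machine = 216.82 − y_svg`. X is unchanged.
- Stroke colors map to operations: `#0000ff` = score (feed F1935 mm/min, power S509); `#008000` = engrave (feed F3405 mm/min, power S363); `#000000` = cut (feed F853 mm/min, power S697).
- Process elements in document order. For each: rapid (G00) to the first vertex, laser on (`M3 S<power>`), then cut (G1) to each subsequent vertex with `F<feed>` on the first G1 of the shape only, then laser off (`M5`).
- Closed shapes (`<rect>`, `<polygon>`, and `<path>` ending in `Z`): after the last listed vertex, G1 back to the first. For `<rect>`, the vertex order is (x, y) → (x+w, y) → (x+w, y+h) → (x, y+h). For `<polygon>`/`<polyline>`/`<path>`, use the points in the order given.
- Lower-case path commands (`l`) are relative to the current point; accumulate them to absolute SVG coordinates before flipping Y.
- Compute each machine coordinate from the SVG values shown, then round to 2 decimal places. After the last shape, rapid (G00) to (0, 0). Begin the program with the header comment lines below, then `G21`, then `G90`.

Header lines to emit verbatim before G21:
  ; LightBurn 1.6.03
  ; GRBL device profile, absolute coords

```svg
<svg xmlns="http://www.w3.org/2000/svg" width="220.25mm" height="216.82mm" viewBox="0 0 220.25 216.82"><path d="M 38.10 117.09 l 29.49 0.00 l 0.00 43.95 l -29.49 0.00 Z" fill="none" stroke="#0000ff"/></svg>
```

Since the viewBox matches the mm dimensions, user units are millimetres directly. The only transform is the Y-flip y_m = 216.82 − y_svg.

Shape 1 is a rectangle drawn with `<path>`. Its stroke #0000ff means score at S509, F1935. After flipping Y the toolpath is (38.10,99.73) → (67.59,99.73) → (67.59,55.78) → (38.10,55.78) → (38.10,99.73), returning to the start.

; LightBurn 1.6.03
; GRBL device profile, absolute coords
G21
G90
G00 X38.10 Y99.73
M3 S509
G1 X67.59 Y99.73 F1935
G1 X67.59 Y55.78
G1 X38.10 Y55.78
G1 X38.10 Y99.73
M5
G00 X0.00 Y0.00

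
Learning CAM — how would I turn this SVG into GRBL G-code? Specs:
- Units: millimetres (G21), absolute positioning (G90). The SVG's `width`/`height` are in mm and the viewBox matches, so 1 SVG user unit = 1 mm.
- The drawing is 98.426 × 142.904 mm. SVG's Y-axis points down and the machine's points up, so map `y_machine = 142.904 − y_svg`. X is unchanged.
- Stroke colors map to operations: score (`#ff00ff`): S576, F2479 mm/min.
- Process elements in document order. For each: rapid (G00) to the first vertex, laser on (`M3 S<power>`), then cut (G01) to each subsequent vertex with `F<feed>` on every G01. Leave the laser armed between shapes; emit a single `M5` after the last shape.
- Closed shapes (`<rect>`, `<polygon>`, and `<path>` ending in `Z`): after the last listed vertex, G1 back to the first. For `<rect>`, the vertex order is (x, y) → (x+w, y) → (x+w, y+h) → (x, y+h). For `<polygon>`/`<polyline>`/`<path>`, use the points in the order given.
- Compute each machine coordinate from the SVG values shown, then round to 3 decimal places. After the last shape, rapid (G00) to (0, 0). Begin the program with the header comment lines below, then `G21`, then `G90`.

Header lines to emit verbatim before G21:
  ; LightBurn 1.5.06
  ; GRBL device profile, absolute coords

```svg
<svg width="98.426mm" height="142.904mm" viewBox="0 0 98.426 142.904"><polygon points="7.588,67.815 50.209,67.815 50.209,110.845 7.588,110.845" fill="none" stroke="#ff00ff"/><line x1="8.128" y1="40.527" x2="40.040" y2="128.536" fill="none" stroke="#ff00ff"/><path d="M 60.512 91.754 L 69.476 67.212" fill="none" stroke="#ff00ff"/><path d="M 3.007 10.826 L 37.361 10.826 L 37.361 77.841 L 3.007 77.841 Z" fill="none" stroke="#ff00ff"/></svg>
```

; LightBurn 1.5.06
; GRBL device profile, absolute coords
G21
G90
G00 X7.588 Y75.089
M3 S576
G01 X50.209 Y75.089 F2479
G01 X50.209 Y32.059 F2479
G01 X7.588 Y32.059 F2479
G01 X7.588 Y75.089 F2479
G00 X8.128 Y102.377
M3 S576
G01 X40.040 Y14.368 F2479
G00 X60.512 Y51.150
M3 S576
G01 X69.476 Y75.692 F2479
G00 X3.007 Y132.078
M3 S576
G01 X37.361 Y132.078 F2479
G01 X37.361 Y65.063 F2479
G01 X3.007 Y65.063 F2479
G01 X3.007 Y132.078 F2479
M5
G00 X0.000 Y0.000

1 u = 1 mm; y_m = 142.904 − y.

[1] `<polygon>` rectangle, #ff00ff→score S576 F2479: (7.588,75.089) → (50.209,75.089) → (50.209,32.059) → (7.588,32.059) → (7.588,75.089) (closed)

[2] `<line>` line segment, #ff00ff→score S576 F2479: (8.128,102.377) → (40.040,14.368)

[3] `<path>` line segment, #ff00ff→score S576 F2479: (60.512,51.150) → (69.476,75.692)

[4] `<path>` rectangle, #ff00ff→score S576 F2479: (3.007,132.078) → (37.361,132.078) → (37.361,65.063) → (3.007,65.063) → (3.007,132.078) (closed)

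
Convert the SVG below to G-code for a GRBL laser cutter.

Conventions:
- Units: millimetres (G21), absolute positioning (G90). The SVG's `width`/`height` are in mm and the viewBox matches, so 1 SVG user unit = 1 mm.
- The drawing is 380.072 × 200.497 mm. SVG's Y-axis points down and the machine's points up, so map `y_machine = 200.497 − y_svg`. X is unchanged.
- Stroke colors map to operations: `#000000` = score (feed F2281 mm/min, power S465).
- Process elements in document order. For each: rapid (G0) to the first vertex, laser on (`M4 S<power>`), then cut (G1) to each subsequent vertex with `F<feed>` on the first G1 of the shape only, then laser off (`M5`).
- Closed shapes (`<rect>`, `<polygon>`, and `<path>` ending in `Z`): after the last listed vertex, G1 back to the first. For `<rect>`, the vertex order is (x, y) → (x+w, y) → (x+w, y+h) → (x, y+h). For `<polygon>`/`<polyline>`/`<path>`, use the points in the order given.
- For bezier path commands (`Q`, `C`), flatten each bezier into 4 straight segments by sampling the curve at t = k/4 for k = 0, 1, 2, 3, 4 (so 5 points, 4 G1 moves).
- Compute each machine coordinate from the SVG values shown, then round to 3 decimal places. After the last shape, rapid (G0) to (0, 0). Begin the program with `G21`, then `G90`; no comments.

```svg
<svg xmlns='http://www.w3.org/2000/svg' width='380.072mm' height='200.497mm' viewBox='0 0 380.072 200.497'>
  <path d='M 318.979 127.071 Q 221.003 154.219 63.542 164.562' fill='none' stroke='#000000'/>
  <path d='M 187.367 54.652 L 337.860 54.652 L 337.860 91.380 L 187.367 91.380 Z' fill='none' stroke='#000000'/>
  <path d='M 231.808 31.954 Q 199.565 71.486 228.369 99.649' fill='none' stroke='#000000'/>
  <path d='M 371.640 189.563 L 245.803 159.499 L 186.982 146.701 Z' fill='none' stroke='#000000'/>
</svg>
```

1 u = 1 mm; y_m = 200.497 − y.

[1] `<path>` quadratic bezier, #000000→score S465 F2281: (318.979,73.426) → (266.273,60.902) → (206.132,50.479) → (138.555,42.157) → (63.542,35.935)

[2] `<path>` rectangle, #000000→score S465 F2281: (187.367,145.845) → (337.860,145.845) → (337.860,109.117) → (187.367,109.117) → (187.367,145.845) (closed)

[3] `<path>` quadratic bezier, #000000→score S465 F2281: (231.808,168.543) → (219.502,149.488) → (214.827,131.853) → (217.782,115.640) → (228.369,100.848)

[4] `<path>` closed polygon, #000000→score S465 F2281: (371.640,10.934) → (245.803,40.998) → (186.982,53.796) → (371.640,10.934) (closed)

G21
G90
G0 X318.979 Y73.426
M4 S465
G1 X266.273 Y60.902 F2281
G1 X206.132 Y50.479
G1 X138.555 Y42.157
G1 X63.542 Y35.935
M5
G0 X187.367 Y145.845
M4 S465
G1 X337.860 Y145.845 F2281
G1 X337.860 Y109.117
G1 X187.367 Y109.117
G1 X187.367 Y145.845
M5
G0 X231.808 Y168.543
M4 S465
G1 X219.502 Y149.488 F2281
G1 X214.827 Y131.853
G1 X217.782 Y115.640
G1 X228.369 Y100.848
M5
G0 X371.640 Y10.934
M4 S465
G1 X245.803 Y40.998 F2281
G1 X186.982 Y53.796
G1 X371.640 Y10.934
M5
G0 X0.000 Y0.000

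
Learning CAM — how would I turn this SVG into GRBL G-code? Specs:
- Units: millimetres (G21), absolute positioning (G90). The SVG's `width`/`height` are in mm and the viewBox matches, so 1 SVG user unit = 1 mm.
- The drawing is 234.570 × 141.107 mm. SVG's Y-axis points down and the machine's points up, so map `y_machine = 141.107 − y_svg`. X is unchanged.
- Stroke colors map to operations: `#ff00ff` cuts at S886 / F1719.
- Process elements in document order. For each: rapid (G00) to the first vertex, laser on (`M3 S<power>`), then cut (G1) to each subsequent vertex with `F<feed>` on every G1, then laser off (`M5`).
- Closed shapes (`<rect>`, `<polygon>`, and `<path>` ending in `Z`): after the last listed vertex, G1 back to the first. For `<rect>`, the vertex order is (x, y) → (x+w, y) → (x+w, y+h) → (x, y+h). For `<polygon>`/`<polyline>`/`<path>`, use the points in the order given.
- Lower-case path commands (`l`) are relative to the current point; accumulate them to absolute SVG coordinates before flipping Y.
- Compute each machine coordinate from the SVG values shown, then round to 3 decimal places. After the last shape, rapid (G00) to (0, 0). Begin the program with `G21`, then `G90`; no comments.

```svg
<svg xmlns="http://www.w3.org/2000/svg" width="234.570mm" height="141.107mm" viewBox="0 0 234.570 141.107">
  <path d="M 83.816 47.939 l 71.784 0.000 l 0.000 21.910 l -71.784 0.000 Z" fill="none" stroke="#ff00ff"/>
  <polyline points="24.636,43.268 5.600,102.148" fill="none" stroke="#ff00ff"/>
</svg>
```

G21
G90
G00 X83.816 Y93.168
M3 S886
G1 X155.600 Y93.168 F1719
G1 X155.600 Y71.258 F1719
G1 X83.816 Y71.258 F1719
G1 X83.816 Y93.168 F1719
M5
G00 X24.636 Y97.839
M3 S886
G1 X5.600 Y38.959 F1719
M5
G00 X0.000 Y0.000

1 u = 1 mm; y_m = 141.107 − y.

[1] `<path>` rectangle, #ff00ff→cut S886 F1719: (83.816,93.168) → (155.600,93.168) → (155.600,71.258) → (83.816,71.258) → (83.816,93.168) (closed)

[2] `<polyline>` line segment, #ff00ff→cut S886 F1719: (24.636,97.839) → (5.600,38.959)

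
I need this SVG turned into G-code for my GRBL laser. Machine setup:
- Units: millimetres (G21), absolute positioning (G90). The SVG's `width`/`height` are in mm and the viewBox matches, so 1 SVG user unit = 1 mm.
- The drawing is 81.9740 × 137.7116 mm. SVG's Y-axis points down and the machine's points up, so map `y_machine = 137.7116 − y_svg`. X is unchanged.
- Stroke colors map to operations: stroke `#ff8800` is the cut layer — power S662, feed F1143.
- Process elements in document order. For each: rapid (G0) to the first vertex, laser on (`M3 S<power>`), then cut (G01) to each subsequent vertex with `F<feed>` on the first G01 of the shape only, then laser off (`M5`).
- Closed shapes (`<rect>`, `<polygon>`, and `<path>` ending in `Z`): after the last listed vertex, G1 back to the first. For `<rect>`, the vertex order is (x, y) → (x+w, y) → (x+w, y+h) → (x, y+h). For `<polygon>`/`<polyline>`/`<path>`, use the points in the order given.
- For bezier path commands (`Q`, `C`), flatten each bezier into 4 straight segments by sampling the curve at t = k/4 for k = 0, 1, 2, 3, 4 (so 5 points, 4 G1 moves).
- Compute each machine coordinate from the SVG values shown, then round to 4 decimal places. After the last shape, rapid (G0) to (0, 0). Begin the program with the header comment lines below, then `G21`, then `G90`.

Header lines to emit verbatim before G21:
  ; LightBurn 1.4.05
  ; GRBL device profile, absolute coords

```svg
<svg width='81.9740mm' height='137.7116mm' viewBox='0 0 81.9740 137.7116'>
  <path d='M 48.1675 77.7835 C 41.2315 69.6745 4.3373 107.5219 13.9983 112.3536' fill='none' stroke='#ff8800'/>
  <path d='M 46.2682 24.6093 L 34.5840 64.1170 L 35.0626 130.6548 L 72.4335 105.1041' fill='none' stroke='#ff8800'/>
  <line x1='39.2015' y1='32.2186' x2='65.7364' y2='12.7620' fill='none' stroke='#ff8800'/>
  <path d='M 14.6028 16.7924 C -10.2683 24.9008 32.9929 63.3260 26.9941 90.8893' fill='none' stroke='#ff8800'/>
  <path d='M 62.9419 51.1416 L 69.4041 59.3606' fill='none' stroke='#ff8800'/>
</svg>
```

viewBox `0 0 81.9740 137.7116` with mm width/height → 1 unit = 1 mm. Flip: y_m = 137.7116 − y_svg.

**Shape 1** — `<path>` cubic bezier, stroke `#ff8800` → cut (S662, F1143). Control points (SVG): P0=(48.1675,77.7835), P1=(41.2315,69.6745), P2=(4.3373,107.5219), P3=(13.9983,112.3536); sampled at t=k/4. Machine vertices: (48.1675,59.9281) → (38.5439,58.6270) → (24.8590,47.4958) → (14.2861,33.9383) → (13.9983,25.3580). Open path.

**Shape 2** — `<path>` open polyline, stroke `#ff8800` → cut (S662, F1143). Machine vertices: (46.2682,113.1023) → (34.5840,73.5946) → (35.0626,7.0568) → (72.4335,32.6075). Open path.

**Shape 3** — `<line>` line segment, stroke `#ff8800` → cut (S662, F1143). Machine vertices: (39.2015,105.4930) → (65.7364,124.9496). Open path.

**Shape 4** — `<path>` cubic bezier, stroke `#ff8800` → cut (S662, F1143). Control points (SVG): P0=(14.6028,16.7924), P1=(-10.2683,24.9008), P2=(32.9929,63.3260), P3=(26.9941,90.8893); sampled at t=k/4. Machine vertices: (14.6028,120.9192) → (6.8900,109.7969) → (13.7213,91.1663) → (24.0912,68.8880) → (26.9941,46.8223). Open path.

**Shape 5** — `<path>` line segment, stroke `#ff8800` → cut (S662, F1143). Machine vertices: (62.9419,86.5700) → (69.4041,78.3510). Open path.

; LightBurn 1.4.05
; GRBL device profile, absolute coords
G21
G90
G0 X48.1675 Y59.9281
M3 S662
G01 X38.5439 Y58.6270 F1143
G01 X24.8590 Y47.4958
G01 X14.2861 Y33.9383
G01 X13.9983 Y25.3580
M5
G0 X46.2682 Y113.1023
M3 S662
G01 X34.5840 Y73.5946 F1143
G01 X35.0626 Y7.0568
G01 X72.4335 Y32.6075
M5
G0 X39.2015 Y105.4930
M3 S662
G01 X65.7364 Y124.9496 F1143
M5
G0 X14.6028 Y120.9192
M3 S662
G01 X6.8900 Y109.7969 F1143
G01 X13.7213 Y91.1663
G01 X24.0912 Y68.8880
G01 X26.9941 Y46.8223
M5
G0 X62.9419 Y86.5700
M3 S662
G01 X69.4041 Y78.3510 F1143
M5
G0 X0.0000 Y0.0000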